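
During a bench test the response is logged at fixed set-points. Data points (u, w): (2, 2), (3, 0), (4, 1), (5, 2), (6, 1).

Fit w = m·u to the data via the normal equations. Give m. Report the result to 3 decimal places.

m = 0.267

MᵀM·[m]ᵀ = Mᵀw reads: 90·m = 24.
m = 24/90 = 0.266667.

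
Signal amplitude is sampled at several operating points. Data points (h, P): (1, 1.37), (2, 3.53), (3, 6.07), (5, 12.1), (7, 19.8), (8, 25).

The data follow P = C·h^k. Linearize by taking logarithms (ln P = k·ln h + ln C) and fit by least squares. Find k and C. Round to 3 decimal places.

Let Y = ln P. Fitting Y = k·ln h + ln C by least squares:
Σln h = 7.4265, Σ(ln h)² = 12.3883, Σln P = 12.0772, Σln h·ln P = 19.3714.
Equations: 12.3883·k + 7.4265·ln C = 19.3714;  7.4265·k + 6·ln C = 12.0772.
Solving (det = 19.1764): k = 1.38381, ln C = 0.30004, so C = exp(0.30004) = 1.34992.

k = 1.384, C = 1.350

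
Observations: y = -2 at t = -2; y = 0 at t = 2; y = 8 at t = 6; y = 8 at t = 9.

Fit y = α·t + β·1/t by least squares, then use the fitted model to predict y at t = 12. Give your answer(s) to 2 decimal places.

The normal equations are: 125·α + 4·β = 124;  4·α + (175/324)·β = 29/9.
(Σt·t = 125, Σt·1/t = 4, Σ1/t·1/t = 175/324, Σt·y = 124, Σ1/t·y = 29/9.)
Eliminating β: (175/324)·(row 1) − 4·(row 2) gives (16691/324)·α = (175/324)·124 − 4·(29/9) = 4381/81, so α = 17524/16691.
Then β = ((29/9) − 4·(17524/16691))/(175/324) = -30204/16691.
At t = 12: ŷ = (17524/16691)·(12) + (-30204/16691)·(1/12) = 207771/16691.

ŷ = 12.45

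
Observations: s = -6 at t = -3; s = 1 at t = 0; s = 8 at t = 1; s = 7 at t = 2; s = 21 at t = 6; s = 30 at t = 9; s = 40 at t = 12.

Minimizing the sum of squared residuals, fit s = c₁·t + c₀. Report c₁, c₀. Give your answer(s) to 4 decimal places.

Normal-equation sums: Σt·t = 275, Σt = 27, Σ1 = 7.
For Aᵀs: Σt·s = 916, Σs = 101.
So AᵀA·[c₁, c₀]ᵀ = Aᵀs: [[275, 27]; [27, 7]]·[c₁, c₀]ᵀ = [916, 101]ᵀ.
Δ = 275·7 − 27² = 1196.
c₁ = (916·7 − 27·101)/1196 = 3685/1196; c₀ = (275·101 − 27·916)/1196 = 3043/1196.

c₁ = 3.0811, c₀ = 2.5443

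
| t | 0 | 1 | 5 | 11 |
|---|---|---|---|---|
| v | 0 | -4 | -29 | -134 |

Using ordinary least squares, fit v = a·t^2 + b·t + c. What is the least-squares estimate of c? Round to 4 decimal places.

c = -1.0860

Forming XᵀX = [[15267, 1457, 147]; [1457, 147, 17]; [147, 17, 4]] and Xᵀv = [-16943, -1623, -167]ᵀ gives XᵀX·[a, b, c]ᵀ = Xᵀv.
Row-reducing yields a = -19071/17900, b = -6359/17900, c = -972/895.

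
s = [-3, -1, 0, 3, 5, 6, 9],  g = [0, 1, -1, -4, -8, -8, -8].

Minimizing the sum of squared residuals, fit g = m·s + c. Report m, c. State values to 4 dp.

Setting ∂/∂m … = 0 gives: 161·m + 19·c = -173;  19·m + 7·c = -28.
Eliminating c: 7·(row 1) − 19·(row 2) gives 766·m = 7·(-173) − 19·(-28) = -679, so m = -679/766.
Then c = ((-28) − 19·(-679/766))/7 = -1221/766.

m = -0.8864, c = -1.5940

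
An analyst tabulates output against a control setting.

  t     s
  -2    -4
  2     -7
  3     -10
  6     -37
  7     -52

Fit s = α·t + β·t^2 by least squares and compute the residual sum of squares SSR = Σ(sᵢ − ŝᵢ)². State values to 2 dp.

Setting ∂/∂α … = 0 gives: 102·α + 586·β = -622;  586·α + 3810·β = -4014.
Δ = 102·3810 − 586² = 45224.
α = ((-622)·3810 − 586·(-4014))/45224 = -2202/5653; β = (102·(-4014) − 586·(-622))/45224 = -5617/5653.
Residuals: -4548/5653, -12699/5653, 629/5653, 6263/5653, -3309/5653; SSR = 41132/5653.

SSR = 7.28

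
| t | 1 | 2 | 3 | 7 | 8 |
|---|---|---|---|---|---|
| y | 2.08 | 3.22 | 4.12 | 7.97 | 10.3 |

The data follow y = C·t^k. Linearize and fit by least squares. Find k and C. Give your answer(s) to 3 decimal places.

Taking logs, ln y = k·ln t + ln C, so regress ln y on ln t.
Σln t = 5.8171, Σ(ln t)² = 9.7980, Σln y = 7.7254, Σln t·ln y = 11.2547.
Equations: 9.7980·k + 5.8171·ln C = 11.2547;  5.8171·k + 5·ln C = 7.7254.
Slope k = (n·Σln t·ln y − Σln t·Σln y)/(n·Σ(ln t)² − (Σln t)²) = (5·11.2547 − 5.8171·7.7254)/15.1514 = 0.74803; ln C = (Σln y − k·Σln t)/n = 0.67481, so C = exp(0.67481) = 1.96367.

k = 0.748, C = 1.964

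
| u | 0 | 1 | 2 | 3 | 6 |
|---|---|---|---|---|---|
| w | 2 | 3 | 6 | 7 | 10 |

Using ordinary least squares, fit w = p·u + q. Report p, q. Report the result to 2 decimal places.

p = 1.36, q = 2.34

Compute the Gram sums: Σu·u = 50, Σu = 12, Σ1 = 5.
Moment sums: Σu·w = 96, Σw = 28.
Normal equations: [[50, 12]; [12, 5]]·[p, q]ᵀ = [96, 28]ᵀ.
Δ = 50·5 − 12² = 106.
p = (96·5 − 12·28)/106 = 72/53; q = (50·28 − 12·96)/106 = 124/53.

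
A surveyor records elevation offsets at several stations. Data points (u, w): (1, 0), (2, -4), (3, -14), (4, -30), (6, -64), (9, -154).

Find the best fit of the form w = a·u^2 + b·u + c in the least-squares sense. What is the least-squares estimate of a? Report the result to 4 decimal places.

a = -2.0024

Setting ∂/∂a … = 0 gives: 8211·a + 1045·b + 147·c = -15400;  1045·a + 147·b + 25·c = -1940;  147·a + 25·b + 6·c = -266.
Solving the 3×3 system (Gaussian elimination) gives a = -31189/15576, b = 4165/5192, c = 5383/3894.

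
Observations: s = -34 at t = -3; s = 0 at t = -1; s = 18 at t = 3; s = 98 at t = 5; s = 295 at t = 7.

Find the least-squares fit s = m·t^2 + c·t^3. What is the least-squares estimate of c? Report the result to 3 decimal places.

Entries of MᵀM: Σt^2·t^2 = 3189, Σt^2·t^3 = 19931, Σt^3·t^3 = 134733.
Right-hand side: Σt^2·s = 16761, Σt^3·s = 114839.
Determinant 3189·134733 − 19931² = 32418776.
m = (16761·134733 − 19931·114839)/32418776 = -3824537/4052347; c = (3189·114839 − 19931·16761)/32418776 = 4019760/4052347.

c = 0.992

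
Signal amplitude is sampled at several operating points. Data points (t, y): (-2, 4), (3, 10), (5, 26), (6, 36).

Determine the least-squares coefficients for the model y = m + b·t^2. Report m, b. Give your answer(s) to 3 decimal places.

m = 0.586, b = 0.995

Forming XᵀX = [[4, 74]; [74, 2018]] and Xᵀy = [76, 2052]ᵀ gives XᵀX·[m, b]ᵀ = Xᵀy.
Δ = 4·2018 − 74² = 2596.
m = (76·2018 − 74·2052)/2596 = 380/649; b = (4·2052 − 74·76)/2596 = 646/649.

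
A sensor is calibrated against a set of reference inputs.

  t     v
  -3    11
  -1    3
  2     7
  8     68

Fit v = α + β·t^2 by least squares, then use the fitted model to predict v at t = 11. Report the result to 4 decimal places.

v̂ = 126.5410

Normal-equation sums: Σ1 = 4, Σt^2 = 78, Σt^2·t^2 = 4194.
Right-hand side: Σv = 89, Σt^2·v = 4482.
Normal equations: [[4, 78]; [78, 4194]]·[α, β]ᵀ = [89, 4482]ᵀ.
Eliminating β: 4194·(row 1) − 78·(row 2) gives 10692·α = 4194·89 − 78·4482 = 23670, so α = 1315/594.
Then β = (4482 − 78·(1315/594))/4194 = 1831/1782.
At t = 11: v̂ = (1315/594)·(1) + (1831/1782)·(121) = 112748/891.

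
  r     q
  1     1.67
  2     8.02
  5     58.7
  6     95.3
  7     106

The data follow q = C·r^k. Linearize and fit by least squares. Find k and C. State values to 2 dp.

k = 2.18, C = 1.72

With ln qᵢ as the transformed response and ln rᵢ as the regressor:
Sums: Σln r = 6.0403, Σ(ln r)² = 10.0677, Σln q = 15.8877, Σln r·ln q = 25.2372.
Normal system: [[10.0677, 6.0403]; [6.0403, 5]]·[k, ln C]ᵀ = [25.2372, 15.8877]ᵀ.
Solving (det = 13.8539): k = 2.18136, ln C = 0.54235, so C = exp(0.54235) = 1.72004.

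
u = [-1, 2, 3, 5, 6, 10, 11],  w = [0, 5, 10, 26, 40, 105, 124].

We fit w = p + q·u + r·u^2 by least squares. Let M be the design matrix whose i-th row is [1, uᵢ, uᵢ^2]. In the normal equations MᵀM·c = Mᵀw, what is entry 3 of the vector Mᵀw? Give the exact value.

Entry 3 ↔ basis u^2, so (Mᵀw)_{3} = Σᵢ (u^2)·wᵢ = (1)·(0) + (4)·(5) + (9)·(10) + (25)·(26) + (36)·(40) + (100)·(105) + (121)·(124) = 27704.

27704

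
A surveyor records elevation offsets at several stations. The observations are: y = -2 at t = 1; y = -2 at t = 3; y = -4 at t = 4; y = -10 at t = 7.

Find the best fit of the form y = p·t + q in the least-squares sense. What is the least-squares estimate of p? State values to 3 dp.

With design matrix A, AᵀA = [[75, 15]; [15, 4]] and Aᵀy = [-94, -18]ᵀ.
Eliminating q: 4·(row 1) − 15·(row 2) gives 75·p = 4·(-94) − 15·(-18) = -106, so p = -106/75.
Then q = ((-18) − 15·(-106/75))/4 = 4/5.

p = -1.413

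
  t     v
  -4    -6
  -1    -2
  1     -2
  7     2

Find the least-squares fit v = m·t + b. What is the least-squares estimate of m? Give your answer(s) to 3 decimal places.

AᵀA·[m, b]ᵀ = Aᵀv reads: 67·m + 3·b = 38;  3·m + 4·b = -8.
(Σt·t = 67, Σt = 3, Σ1 = 4, Σt·v = 38, Σv = -8.)
Determinant 67·4 − 3² = 259.
m = (38·4 − 3·(-8))/259 = 176/259; b = (67·(-8) − 3·38)/259 = -650/259.

m = 0.680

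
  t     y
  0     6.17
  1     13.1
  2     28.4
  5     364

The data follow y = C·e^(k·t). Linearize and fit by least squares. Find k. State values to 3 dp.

With ln yᵢ as the transformed response and tᵢ as the regressor:
Σt = 8.0000, Σ(t)² = 30.0000, Σln y = 13.6359, Σt·ln y = 38.7512.
Equations: 30.0000·k + 8.0000·ln C = 38.7512;  8.0000·k + 4·ln C = 13.6359.
Δ = 30.0000·4 − (8.0000)² = 56.0000; k = (38.7512·4 − 8.0000·13.6359)/56.0000 = 0.81996, ln C = (30.0000·13.6359 − 8.0000·38.7512)/56.0000 = 1.76904.

k = 0.820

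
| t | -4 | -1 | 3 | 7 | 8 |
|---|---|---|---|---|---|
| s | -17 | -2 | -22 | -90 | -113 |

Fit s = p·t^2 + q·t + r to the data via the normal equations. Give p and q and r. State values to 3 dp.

p = -1.456, q = -2.210, r = -2.592

Setting ∂/∂p … = 0 gives: 6835·p + 817·q + 139·r = -12114;  817·p + 139·q + 13·r = -1530;  139·p + 13·q + 5·r = -244.
Row-reducing yields p = -15913/10933, q = -24160/10933, r = -977/377.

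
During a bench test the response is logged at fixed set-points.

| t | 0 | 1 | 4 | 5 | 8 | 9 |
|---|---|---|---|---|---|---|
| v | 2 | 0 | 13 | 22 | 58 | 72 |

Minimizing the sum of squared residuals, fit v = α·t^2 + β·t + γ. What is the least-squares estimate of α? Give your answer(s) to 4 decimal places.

The normal system XᵀX·[α, β, γ]ᵀ = Xᵀv is [[11539, 1431, 187]; [1431, 187, 27]; [187, 27, 6]]·[α, β, γ]ᵀ = [10302, 1274, 167]ᵀ.
Inverting the 3×3 Gram matrix, [α, β, γ]ᵀ = [37/38, -3913/4978, 2549/2489]ᵀ.

α = 0.9737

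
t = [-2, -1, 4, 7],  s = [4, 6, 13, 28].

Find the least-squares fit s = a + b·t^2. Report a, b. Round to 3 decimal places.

XᵀX·[a, b]ᵀ = Xᵀs reads: 4·a + 70·b = 51;  70·a + 2674·b = 1602.
Eliminating b: 2674·(row 1) − 70·(row 2) gives 5796·a = 2674·51 − 70·1602 = 24234, so a = 577/138.
Then b = (1602 − 70·(577/138))/2674 = 473/966.

a = 4.181, b = 0.490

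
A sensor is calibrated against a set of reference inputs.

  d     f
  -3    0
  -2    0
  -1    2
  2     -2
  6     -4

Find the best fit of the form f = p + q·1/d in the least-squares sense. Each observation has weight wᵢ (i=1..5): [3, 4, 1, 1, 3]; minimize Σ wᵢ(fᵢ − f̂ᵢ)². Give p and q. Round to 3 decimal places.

p = -2.043, q = -4.174

Normal-equation sums: Σwᵢ·1 = 12, Σwᵢ·1/d = -3, Σwᵢ·1/d·1/d = 8/3.
And Σwᵢ·f = -12, Σwᵢ·1/d·f = -5.
Determinant 12·(8/3) − (-3)² = 23.
p = ((-12)·(8/3) − (-3)·(-5))/23 = -47/23; q = (12·(-5) − (-3)·(-12))/23 = -96/23.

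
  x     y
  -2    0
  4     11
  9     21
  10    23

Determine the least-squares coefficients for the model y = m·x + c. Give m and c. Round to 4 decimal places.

Entries of AᵀA: Σx·x = 201, Σx = 21, Σ1 = 4.
Right-hand side: Σx·y = 463, Σy = 55.
Normal equations: [[201, 21]; [21, 4]]·[m, c]ᵀ = [463, 55]ᵀ.
det = 201·4 − 21² = 363.
m = (463·4 − 21·55)/363 = 697/363; c = (201·55 − 21·463)/363 = 444/121.

m = 1.9201, c = 3.6694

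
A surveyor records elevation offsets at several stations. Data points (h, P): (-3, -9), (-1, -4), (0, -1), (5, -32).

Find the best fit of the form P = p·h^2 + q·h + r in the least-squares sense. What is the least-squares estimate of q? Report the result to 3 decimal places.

q = -0.734

Sums needed: Σh^2·h^2 = 707, Σh^2·h = 97, Σh^2 = 35, Σh·h = 35, Σh = 1, Σ1 = 4.
Right-hand side: Σh^2·P = -885, Σh·P = -129, ΣP = -46.
XᵀX·[p, q, r]ᵀ = XᵀP becomes [[707, 97, 35]; [97, 35, 1]; [35, 1, 4]]·[p, q, r]ᵀ = [-885, -129, -46]ᵀ.
Inverting the 3×3 Gram matrix, [p, q, r]ᵀ = [-4265/4092, -3005/4092, -749/341]ᵀ.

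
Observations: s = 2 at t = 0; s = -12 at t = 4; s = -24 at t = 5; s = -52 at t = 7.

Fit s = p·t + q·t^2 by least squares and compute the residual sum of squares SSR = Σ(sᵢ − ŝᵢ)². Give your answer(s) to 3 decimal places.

Entries of MᵀM: Σt·t = 90, Σt·t^2 = 532, Σt^2·t^2 = 3282.
For Mᵀs: Σt·s = -532, Σt^2·s = -3340.
Normal equations: [[90, 532]; [532, 3282]]·[p, q]ᵀ = [-532, -3340]ᵀ.
Eliminating q: 3282·(row 1) − 532·(row 2) gives 12356·p = 3282·(-532) − 532·(-3340) = 30856, so p = 7714/3089.
Then q = ((-3340) − 532·(7714/3089))/3282 = -4394/3089.
Residuals: 2, 2380/3089, -2856/3089, 680/3089; SSR = 16980/3089.

SSR = 5.497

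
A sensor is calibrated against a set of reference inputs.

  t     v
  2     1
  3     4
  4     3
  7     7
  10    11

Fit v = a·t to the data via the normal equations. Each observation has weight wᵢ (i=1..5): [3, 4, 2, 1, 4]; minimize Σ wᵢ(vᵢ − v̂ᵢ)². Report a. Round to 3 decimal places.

a = 1.072

Forming MᵀWM = [[529]] and MᵀWv = [567]ᵀ gives MᵀWM·[a]ᵀ = MᵀWv.
a = 567/529 = 1.07183.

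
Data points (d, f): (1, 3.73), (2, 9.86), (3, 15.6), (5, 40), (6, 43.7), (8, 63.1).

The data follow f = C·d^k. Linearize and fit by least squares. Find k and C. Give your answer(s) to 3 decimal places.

k = 1.386, C = 3.719

Let Y = ln f. Fitting Y = k·ln d + ln C by least squares:
Σln d = 7.2724, Σ(ln d)² = 11.8122, Σln f = 17.9631, Σln d·ln f = 25.9283.
Equations: 11.8122·k + 7.2724·ln C = 25.9283;  7.2724·k + 6·ln C = 17.9631.
Slope k = (n·Σln d·ln f − Σln d·Σln f)/(n·Σ(ln d)² − (Σln d)²) = (6·25.9283 − 7.2724·17.9631)/17.9853 = 1.38640; ln C = (Σln f − k·Σln d)/n = 1.31345, so C = exp(1.31345) = 3.71897.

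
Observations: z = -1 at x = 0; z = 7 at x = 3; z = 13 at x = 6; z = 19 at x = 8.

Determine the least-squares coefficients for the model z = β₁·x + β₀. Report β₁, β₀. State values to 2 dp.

The normal system AᵀA·[β₁, β₀]ᵀ = Aᵀz is [[109, 17]; [17, 4]]·[β₁, β₀]ᵀ = [251, 38]ᵀ.
Determinant 109·4 − 17² = 147.
β₁ = (251·4 − 17·38)/147 = 358/147; β₀ = (109·38 − 17·251)/147 = -125/147.

β₁ = 2.44, β₀ = -0.85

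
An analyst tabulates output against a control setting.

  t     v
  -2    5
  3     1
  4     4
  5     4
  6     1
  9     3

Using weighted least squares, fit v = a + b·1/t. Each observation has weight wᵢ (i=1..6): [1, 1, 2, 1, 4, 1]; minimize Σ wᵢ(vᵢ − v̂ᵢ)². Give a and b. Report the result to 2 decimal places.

MᵀWM·[a, b]ᵀ = MᵀWv reads: 10·a + (59/45)·b = 25;  (59/45)·a + (10523/16200)·b = 49/30.
(Σwᵢ·1 = 10, Σwᵢ·1/t = 59/45, Σwᵢ·1/t·1/t = 10523/16200, Σwᵢ·v = 25, Σwᵢ·1/t·v = 49/30.)
Eliminating b: (10523/16200)·(row 1) − (59/45)·(row 2) gives (1433/300)·a = (10523/16200)·25 − (59/45)·(49/30) = 228383/16200, so a = 228383/77382.
Then b = ((49/30) − (59/45)·(228383/77382))/(10523/16200) = -14800/4299.

a = 2.95, b = -3.44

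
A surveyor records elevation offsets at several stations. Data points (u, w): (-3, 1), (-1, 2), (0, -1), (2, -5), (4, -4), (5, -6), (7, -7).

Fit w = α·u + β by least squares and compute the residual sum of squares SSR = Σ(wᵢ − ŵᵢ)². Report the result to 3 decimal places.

Entries of AᵀA: Σu·u = 104, Σu = 14, Σ1 = 7.
For Aᵀw: Σu·w = -110, Σw = -20.
So AᵀA·[α, β]ᵀ = Aᵀw: [[104, 14]; [14, 7]]·[α, β]ᵀ = [-110, -20]ᵀ.
Δ = 104·7 − 14² = 532.
α = ((-110)·7 − 14·(-20))/532 = -35/38; β = (104·(-20) − 14·(-110))/532 = -135/133.
Residuals: -199/266, 557/266, 2/133, -15/7, 93/133, -101/266, 123/266; SSR = 1381/133.

SSR = 10.383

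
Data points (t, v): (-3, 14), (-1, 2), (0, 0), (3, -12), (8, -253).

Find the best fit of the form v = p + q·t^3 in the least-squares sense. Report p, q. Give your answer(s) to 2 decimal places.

The normal system MᵀM·[p, q]ᵀ = Mᵀv is [[5, 511]; [511, 263603]]·[p, q]ᵀ = [-249, -130240]ᵀ.
Δ = 5·263603 − 511² = 1056894.
p = ((-249)·263603 − 511·(-130240))/1056894 = 12541/14478; q = (5·(-130240) − 511·(-249))/1056894 = -523961/1056894.

p = 0.87, q = -0.50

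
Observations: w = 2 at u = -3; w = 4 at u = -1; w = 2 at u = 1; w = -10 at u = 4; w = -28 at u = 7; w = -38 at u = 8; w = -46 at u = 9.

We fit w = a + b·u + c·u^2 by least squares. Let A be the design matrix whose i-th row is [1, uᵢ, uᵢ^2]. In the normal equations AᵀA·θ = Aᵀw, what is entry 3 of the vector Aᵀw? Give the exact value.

-7666

Entry 3 ↔ basis u^2, so (Aᵀw)_{3} = Σᵢ (u^2)·wᵢ = (9)·(2) + (1)·(4) + (1)·(2) + (16)·(-10) + (49)·(-28) + (64)·(-38) + (81)·(-46) = -7666.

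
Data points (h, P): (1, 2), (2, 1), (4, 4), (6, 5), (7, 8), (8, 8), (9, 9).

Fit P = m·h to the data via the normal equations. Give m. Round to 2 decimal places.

m = 1.00

The normal equations are: 251·m = 251.
m = 251/251 = 1.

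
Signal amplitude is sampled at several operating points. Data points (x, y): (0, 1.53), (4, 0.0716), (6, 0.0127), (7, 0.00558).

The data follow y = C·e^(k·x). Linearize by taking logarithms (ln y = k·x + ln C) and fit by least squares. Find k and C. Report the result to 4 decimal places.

k = -0.8020, C = 1.5952

With ln yᵢ as the transformed response and xᵢ as the regressor:
AᵀA = [[101.0000, 17.0000]; [17.0000, 4]], rhs = [-73.0635, -11.7661]ᵀ  (here Σx = 17.0000, Σ(x)² = 101.0000, Σln y = -11.7661, Σx·ln y = -73.0635).
Δ = 101.0000·4 − (17.0000)² = 115.0000; k = (-73.0635·4 − 17.0000·-11.7661)/115.0000 = -0.80200, ln C = (101.0000·-11.7661 − 17.0000·-73.0635)/115.0000 = 0.46698, so C = exp(0.46698) = 1.59517.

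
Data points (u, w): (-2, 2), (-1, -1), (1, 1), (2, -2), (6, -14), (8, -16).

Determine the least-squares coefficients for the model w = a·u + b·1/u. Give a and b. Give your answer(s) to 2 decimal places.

With design matrix A, AᵀA = [[110, 6]; [6, 1465/576]] and Aᵀw = [-218, -13/3]ᵀ.
Δ = 110·(1465/576) − 6² = 70207/288.
a = ((-218)·(1465/576) − 6·(-13/3))/(70207/288) = -152197/70207; b = (110·(-13/3) − 6·(-218))/(70207/288) = 239424/70207.

a = -2.17, b = 3.41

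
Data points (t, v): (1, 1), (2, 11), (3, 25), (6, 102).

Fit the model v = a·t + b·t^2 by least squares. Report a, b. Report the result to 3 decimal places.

Entries of MᵀM: Σt·t = 50, Σt·t^2 = 252, Σt^2·t^2 = 1394.
For Mᵀv: Σt·v = 710, Σt^2·v = 3942.
Determinant 50·1394 − 252² = 6196.
a = (710·1394 − 252·3942)/6196 = -911/1549; b = (50·3942 − 252·710)/6196 = 4545/1549.

a = -0.588, b = 2.934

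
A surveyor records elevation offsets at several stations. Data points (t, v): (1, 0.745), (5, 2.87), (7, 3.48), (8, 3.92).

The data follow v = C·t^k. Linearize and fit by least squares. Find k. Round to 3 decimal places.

With ln vᵢ as the transformed response and ln tᵢ as the regressor:
Σln t = 5.6348, Σ(ln t)² = 10.7009, Σln v = 3.3731, Σln t·ln v = 6.9642.
Equations: 10.7009·k + 5.6348·ln C = 6.9642;  5.6348·k + 4·ln C = 3.3731.
Solving (det = 11.0529): k = 0.80071, ln C = -0.28469.

k = 0.801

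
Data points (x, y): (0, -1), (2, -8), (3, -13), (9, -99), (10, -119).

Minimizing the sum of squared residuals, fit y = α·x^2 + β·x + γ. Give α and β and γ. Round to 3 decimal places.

α = -1.083, β = -1.045, γ = -0.976

Entries of MᵀM: Σx^2·x^2 = 16658, Σx^2·x = 1764, Σx^2 = 194, Σx·x = 194, Σx = 24, Σ1 = 5.
And Σx^2·y = -20068, Σx·y = -2136, Σy = -240.
Row-reducing yields α = -35122/32439, β = -11296/10813, γ = -31676/32439.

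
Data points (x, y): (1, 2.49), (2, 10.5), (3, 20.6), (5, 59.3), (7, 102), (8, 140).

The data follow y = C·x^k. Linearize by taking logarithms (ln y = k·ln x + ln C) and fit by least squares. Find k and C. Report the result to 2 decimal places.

k = 1.92, C = 2.59

Let Y = ln y. Fitting Y = k·ln x + ln C by least squares:
Σln x = 7.4265, Σ(ln x)² = 12.3883, Σln y = 19.9382, Σln x·ln y = 30.7998.
Equations: 12.3883·k + 7.4265·ln C = 30.7998;  7.4265·k + 6·ln C = 19.9382.
Slope k = (n·Σln x·ln y − Σln x·Σln y)/(n·Σ(ln x)² − (Σln x)²) = (6·30.7998 − 7.4265·19.9382)/19.1764 = 1.91522; ln C = (Σln y − k·Σln x)/n = 0.95244, so C = exp(0.95244) = 2.59204.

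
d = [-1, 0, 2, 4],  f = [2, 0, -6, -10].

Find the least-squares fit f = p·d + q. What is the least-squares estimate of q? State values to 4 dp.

q = -0.4068

From the data, Σd·d = 21, Σd = 5, Σ1 = 4.
For Mᵀf: Σd·f = -54, Σf = -14.
MᵀM·[p, q]ᵀ = Mᵀf becomes [[21, 5]; [5, 4]]·[p, q]ᵀ = [-54, -14]ᵀ.
Determinant 21·4 − 5² = 59.
p = ((-54)·4 − 5·(-14))/59 = -146/59; q = (21·(-14) − 5·(-54))/59 = -24/59.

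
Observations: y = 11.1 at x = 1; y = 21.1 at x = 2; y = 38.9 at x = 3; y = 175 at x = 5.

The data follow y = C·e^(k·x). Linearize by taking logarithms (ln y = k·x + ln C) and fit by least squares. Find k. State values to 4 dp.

k = 0.6899

Let Y = ln y. Fitting Y = k·x + ln C by least squares:
Sums: Σx = 11.0000, Σ(x)² = 39.0000, Σln y = 14.2820, Σx·ln y = 45.3124.
Normal system: [[39.0000, 11.0000]; [11.0000, 4]]·[k, ln C]ᵀ = [45.3124, 14.2820]ᵀ.
Slope k = (n·Σx·ln y − Σx·Σln y)/(n·Σ(x)² − (Σx)²) = (4·45.3124 − 11.0000·14.2820)/35.0000 = 0.68993; ln C = (Σln y − k·Σx)/n = 1.67319.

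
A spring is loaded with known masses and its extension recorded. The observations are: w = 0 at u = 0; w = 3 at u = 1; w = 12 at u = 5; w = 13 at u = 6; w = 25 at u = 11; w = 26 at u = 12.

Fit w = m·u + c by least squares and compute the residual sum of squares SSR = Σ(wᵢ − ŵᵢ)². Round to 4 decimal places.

SSR = 1.7368

Normal-equation sums: Σu·u = 327, Σu = 35, Σ1 = 6.
Moment sums: Σu·w = 728, Σw = 79.
Determinant 327·6 − 35² = 737.
m = (728·6 − 35·79)/737 = 1603/737; c = (327·79 − 35·728)/737 = 353/737.
Residuals: -353/737, 255/737, 476/737, -390/737, 439/737, -427/737; SSR = 1280/737.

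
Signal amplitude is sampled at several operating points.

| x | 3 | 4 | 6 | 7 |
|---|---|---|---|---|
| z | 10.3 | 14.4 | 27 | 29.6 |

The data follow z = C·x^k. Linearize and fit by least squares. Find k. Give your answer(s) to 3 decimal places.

k = 1.308

Taking logs, ln z = k·ln x + ln C, so regress ln z on ln x.
Σln x = 6.2226, Σ(ln x)² = 10.1257, Σln z = 11.6830, Σln x·ln z = 18.7573.
Equations: 10.1257·k + 6.2226·ln C = 18.7573;  6.2226·k + 4·ln C = 11.6830.
Δ = 10.1257·4 − (6.2226)² = 1.7825; k = (18.7573·4 − 6.2226·11.6830)/1.7825 = 1.30779, ln C = (10.1257·11.6830 − 6.2226·18.7573)/1.7825 = 0.88628.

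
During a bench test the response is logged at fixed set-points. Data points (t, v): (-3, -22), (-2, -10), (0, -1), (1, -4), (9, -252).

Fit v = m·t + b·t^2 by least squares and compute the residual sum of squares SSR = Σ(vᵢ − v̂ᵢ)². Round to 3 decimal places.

SSR = 2.188

AᵀA·[m, b]ᵀ = Aᵀv reads: 95·m + 695·b = -2186;  695·m + 6659·b = -20654.
Eliminating b: 6659·(row 1) − 695·(row 2) gives 149580·m = 6659·(-2186) − 695·(-20654) = -202044, so m = -16837/12465.
Then b = ((-20654) − 695·(-16837/12465))/6659 = -7381/2493.
Residuals: 2468/4155, -3568/4155, -1, 1294/4155, -38/1385; SSR = 9091/4155.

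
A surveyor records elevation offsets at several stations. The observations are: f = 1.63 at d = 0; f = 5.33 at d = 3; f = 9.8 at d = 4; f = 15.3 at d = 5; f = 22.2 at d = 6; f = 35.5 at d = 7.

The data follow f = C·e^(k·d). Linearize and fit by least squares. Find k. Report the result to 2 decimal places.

With ln fᵢ as the transformed response and dᵢ as the regressor:
Sums: Σd = 25.0000, Σ(d)² = 135.0000, Σln f = 13.8418, Σd·ln f = 71.3761.
Normal system: [[135.0000, 25.0000]; [25.0000, 6]]·[k, ln C]ᵀ = [71.3761, 13.8418]ᵀ.
Slope k = (n·Σd·ln f − Σd·Σln f)/(n·Σ(d)² − (Σd)²) = (6·71.3761 − 25.0000·13.8418)/185.0000 = 0.44439; ln C = (Σln f − k·Σd)/n = 0.45534.

k = 0.44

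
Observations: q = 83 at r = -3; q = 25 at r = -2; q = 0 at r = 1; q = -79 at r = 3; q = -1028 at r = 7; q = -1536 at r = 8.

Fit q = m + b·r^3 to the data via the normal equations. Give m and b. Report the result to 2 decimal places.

With design matrix A, AᵀA = [[6, 848]; [848, 381316]] and Aᵀq = [-2535, -1143610]ᵀ.
Eliminating b: 381316·(row 1) − 848·(row 2) gives 1568792·m = 381316·(-2535) − 848·(-1143610) = 3145220, so m = 786305/392198.
Then b = ((-1143610) − 848·(786305/392198))/381316 = -1177995/392198.

m = 2.00, b = -3.00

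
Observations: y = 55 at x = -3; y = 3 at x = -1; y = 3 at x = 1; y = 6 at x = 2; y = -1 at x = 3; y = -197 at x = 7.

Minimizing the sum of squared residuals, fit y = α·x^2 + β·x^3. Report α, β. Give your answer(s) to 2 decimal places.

α = 3.06, β = -1.01

Normal-equation sums: Σx^2·x^2 = 2581, Σx^2·x^3 = 16839, Σx^3·x^3 = 119173.
Moment sums: Σx^2·y = -9137, Σx^3·y = -69035.
Δ = 2581·119173 − 16839² = 24033592.
α = ((-9137)·119173 − 16839·(-69035))/24033592 = 9199583/3004199; β = (2581·(-69035) − 16839·(-9137))/24033592 = -3040174/3004199.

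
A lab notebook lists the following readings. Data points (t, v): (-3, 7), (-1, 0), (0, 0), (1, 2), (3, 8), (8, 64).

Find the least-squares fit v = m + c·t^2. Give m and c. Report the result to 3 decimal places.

Setting ∂/∂m … = 0 gives: 6·m + 84·c = 81;  84·m + 4260·c = 4233.
(Σ1 = 6, Σt^2 = 84, Σt^2·t^2 = 4260, Σv = 81, Σt^2·v = 4233.)
Δ = 6·4260 − 84² = 18504.
m = (81·4260 − 84·4233)/18504 = -146/257; c = (6·4233 − 84·81)/18504 = 1033/1028.

m = -0.568, c = 1.005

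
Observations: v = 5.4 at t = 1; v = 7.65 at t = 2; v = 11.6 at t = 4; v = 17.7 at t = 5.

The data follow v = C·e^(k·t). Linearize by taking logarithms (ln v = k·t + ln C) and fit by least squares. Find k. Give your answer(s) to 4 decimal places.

k = 0.2791

With ln vᵢ as the transformed response and tᵢ as the regressor:
Σt = 12.0000, Σ(t)² = 46.0000, Σln v = 9.0457, Σt·ln v = 29.9277.
Equations: 46.0000·k + 12.0000·ln C = 29.9277;  12.0000·k + 4·ln C = 9.0457.
Solving (det = 40.0000): k = 0.27906, ln C = 1.42423.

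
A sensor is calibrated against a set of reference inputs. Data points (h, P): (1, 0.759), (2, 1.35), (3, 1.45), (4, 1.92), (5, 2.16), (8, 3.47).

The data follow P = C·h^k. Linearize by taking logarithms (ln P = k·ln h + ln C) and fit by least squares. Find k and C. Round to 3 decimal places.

With ln Pᵢ as the transformed response and ln hᵢ as the regressor:
Over the data: Σln h = 6.8669, Σ(ln h)² = 10.5236, Σln P = 3.0625, Σln h·ln P = 5.3471.
Normal system: [[10.5236, 6.8669]; [6.8669, 6]]·[k, ln C]ᵀ = [5.3471, 3.0625]ᵀ.
Δ = 10.5236·6 − (6.8669)² = 15.9867; k = (5.3471·6 − 6.8669·3.0625)/15.9867 = 0.69137, ln C = (10.5236·3.0625 − 6.8669·5.3471)/15.9867 = -0.28085, so C = exp(-0.28085) = 0.75514.

k = 0.691, C = 0.755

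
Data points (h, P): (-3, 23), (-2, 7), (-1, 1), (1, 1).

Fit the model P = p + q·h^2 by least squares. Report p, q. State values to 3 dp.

With design matrix M, MᵀM = [[4, 15]; [15, 99]] and MᵀP = [32, 237]ᵀ.
Eliminating q: 99·(row 1) − 15·(row 2) gives 171·p = 99·32 − 15·237 = -387, so p = -43/19.
Then q = (237 − 15·(-43/19))/99 = 52/19.

p = -2.263, q = 2.737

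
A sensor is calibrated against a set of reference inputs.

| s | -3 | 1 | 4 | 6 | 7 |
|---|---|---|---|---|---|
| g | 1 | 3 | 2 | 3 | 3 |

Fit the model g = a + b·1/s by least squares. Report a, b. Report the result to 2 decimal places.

a = 2.09, b = 1.25

The normal system MᵀM·[a, b]ᵀ = Mᵀg is [[5, 103/84]; [103/84, 8621/7056]]·[a, b]ᵀ = [12, 86/21]ᵀ.
det = 5·(8621/7056) − (103/84)² = 677/147.
a = (12·(8621/7056) − (103/84)·(86/21))/(677/147) = 17005/8124; b = (5·(86/21) − (103/84)·12)/(677/147) = 847/677.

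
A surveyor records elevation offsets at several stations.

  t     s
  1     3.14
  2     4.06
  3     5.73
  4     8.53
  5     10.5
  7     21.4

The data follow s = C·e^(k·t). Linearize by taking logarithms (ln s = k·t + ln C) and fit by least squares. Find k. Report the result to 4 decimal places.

Let Y = ln s. Fitting Y = k·t + ln C by least squares:
Σt = 22.0000, Σ(t)² = 104.0000, Σln s = 11.8495, Σt·ln s = 50.9587.
Equations: 104.0000·k + 22.0000·ln C = 50.9587;  22.0000·k + 6·ln C = 11.8495.
Δ = 104.0000·6 − (22.0000)² = 140.0000; k = (50.9587·6 − 22.0000·11.8495)/140.0000 = 0.32188, ln C = (104.0000·11.8495 − 22.0000·50.9587)/140.0000 = 0.79467.

k = 0.3219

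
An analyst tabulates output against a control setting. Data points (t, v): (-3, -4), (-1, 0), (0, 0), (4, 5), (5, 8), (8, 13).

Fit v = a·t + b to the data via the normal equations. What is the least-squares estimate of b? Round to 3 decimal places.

b = 0.464

Compute the Gram sums: Σt·t = 115, Σt = 13, Σ1 = 6.
For Aᵀv: Σt·v = 176, Σv = 22.
Eliminating b: 6·(row 1) − 13·(row 2) gives 521·a = 6·176 − 13·22 = 770, so a = 770/521.
Then b = (22 − 13·(770/521))/6 = 242/521.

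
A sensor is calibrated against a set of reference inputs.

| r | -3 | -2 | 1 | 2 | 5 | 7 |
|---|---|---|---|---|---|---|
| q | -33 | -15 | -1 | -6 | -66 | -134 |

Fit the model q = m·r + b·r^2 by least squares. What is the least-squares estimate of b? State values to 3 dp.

With design matrix M, MᵀM = [[92, 442]; [442, 3140]] and Mᵀq = [-1152, -8598]ᵀ.
Eliminating b: 3140·(row 1) − 442·(row 2) gives 93516·m = 3140·(-1152) − 442·(-8598) = 183036, so m = 15253/7793.
Then b = ((-8598) − 442·(15253/7793))/3140 = -23486/7793.

b = -3.014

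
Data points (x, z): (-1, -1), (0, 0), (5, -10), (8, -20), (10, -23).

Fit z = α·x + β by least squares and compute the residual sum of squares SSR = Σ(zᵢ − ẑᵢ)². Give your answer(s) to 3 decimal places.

With design matrix A, AᵀA = [[190, 22]; [22, 5]] and Aᵀz = [-439, -54]ᵀ.
Δ = 190·5 − 22² = 466.
α = ((-439)·5 − 22·(-54))/466 = -1007/466; β = (190·(-54) − 22·(-439))/466 = -301/233.
Residuals: -871/466, 301/233, 977/466, -331/233, -23/233; SSR = 5399/466.

SSR = 11.586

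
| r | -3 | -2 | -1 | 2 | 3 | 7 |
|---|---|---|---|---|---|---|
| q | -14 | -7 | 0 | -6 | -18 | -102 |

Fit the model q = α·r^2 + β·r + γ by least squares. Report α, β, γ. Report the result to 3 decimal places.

The normal equations are: 2596·α + 342·β + 76·γ = -5338;  342·α + 76·β + 6·γ = -724;  76·α + 6·β + 6·γ = -147.
(Σr^2·r^2 = 2596, Σr^2·r = 342, Σr^2 = 76, Σr·r = 76, Σr = 6, Σ1 = 6, Σr^2·q = -5338, Σr·q = -724, Σq = -147.)
Solving the 3×3 system (Gaussian elimination) gives α = -837/406, β = -83/203, γ = 821/406.

α = -2.062, β = -0.409, γ = 2.022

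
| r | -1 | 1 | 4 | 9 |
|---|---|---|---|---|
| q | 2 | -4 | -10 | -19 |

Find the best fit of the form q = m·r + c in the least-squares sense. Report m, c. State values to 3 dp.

Forming XᵀX = [[99, 13]; [13, 4]] and Xᵀq = [-217, -31]ᵀ gives XᵀX·[m, c]ᵀ = Xᵀq.
Δ = 99·4 − 13² = 227.
m = ((-217)·4 − 13·(-31))/227 = -465/227; c = (99·(-31) − 13·(-217))/227 = -248/227.

m = -2.048, c = -1.093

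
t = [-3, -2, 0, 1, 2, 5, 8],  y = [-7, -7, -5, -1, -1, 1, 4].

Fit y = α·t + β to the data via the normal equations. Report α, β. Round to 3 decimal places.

α = 1.049, β = -3.935

With design matrix A, AᵀA = [[107, 11]; [11, 7]] and Aᵀy = [69, -16]ᵀ.
Δ = 107·7 − 11² = 628.
α = (69·7 − 11·(-16))/628 = 659/628; β = (107·(-16) − 11·69)/628 = -2471/628.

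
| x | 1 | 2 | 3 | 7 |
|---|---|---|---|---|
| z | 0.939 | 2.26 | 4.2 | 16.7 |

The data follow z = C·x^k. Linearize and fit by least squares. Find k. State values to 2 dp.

k = 1.49

With ln zᵢ as the transformed response and ln xᵢ as the regressor:
Σln x = 3.7377, Σ(ln x)² = 5.4740, Σln z = 5.0029, Σln x·ln z = 7.6203.
Equations: 5.4740·k + 3.7377·ln C = 7.6203;  3.7377·k + 4·ln C = 5.0029.
Δ = 5.4740·4 − (3.7377)² = 7.9257; k = (7.6203·4 − 3.7377·5.0029)/7.9257 = 1.48655, ln C = (5.4740·5.0029 − 3.7377·7.6203)/7.9257 = -0.13833.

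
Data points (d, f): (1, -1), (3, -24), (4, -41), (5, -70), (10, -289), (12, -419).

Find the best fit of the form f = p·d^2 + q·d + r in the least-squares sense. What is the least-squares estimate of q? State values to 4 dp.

Normal-equation sums: Σd^2·d^2 = 31699, Σd^2·d = 2945, Σd^2 = 295, Σd·d = 295, Σd = 35, Σ1 = 6.
For Aᵀf: Σd^2·f = -91859, Σd·f = -8505, Σf = -844.
Normal equations: [[31699, 2945, 295]; [2945, 295, 35]; [295, 35, 6]]·[p, q, r]ᵀ = [-91859, -8505, -844]ᵀ.
Inverting the 3×3 Gram matrix, [p, q, r]ᵀ = [-114013/37968, 349/336, 5793/6328]ᵀ.

q = 1.0387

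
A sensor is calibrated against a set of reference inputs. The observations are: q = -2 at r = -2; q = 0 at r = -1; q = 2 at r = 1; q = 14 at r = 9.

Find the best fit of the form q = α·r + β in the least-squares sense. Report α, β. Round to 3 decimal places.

Compute the Gram sums: Σr·r = 87, Σr = 7, Σ1 = 4.
And Σr·q = 132, Σq = 14.
AᵀA·[α, β]ᵀ = Aᵀq becomes [[87, 7]; [7, 4]]·[α, β]ᵀ = [132, 14]ᵀ.
det = 87·4 − 7² = 299.
α = (132·4 − 7·14)/299 = 430/299; β = (87·14 − 7·132)/299 = 294/299.

α = 1.438, β = 0.983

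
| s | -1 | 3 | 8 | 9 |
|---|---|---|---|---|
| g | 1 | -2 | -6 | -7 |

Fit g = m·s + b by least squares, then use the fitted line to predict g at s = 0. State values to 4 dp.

The normal equations are: 155·m + 19·b = -118;  19·m + 4·b = -14.
Determinant 155·4 − 19² = 259.
m = ((-118)·4 − 19·(-14))/259 = -206/259; b = (155·(-14) − 19·(-118))/259 = 72/259.
At s = 0: ĝ = (-206/259)·(0) + (72/259)·(1) = 72/259.

ĝ = 0.2780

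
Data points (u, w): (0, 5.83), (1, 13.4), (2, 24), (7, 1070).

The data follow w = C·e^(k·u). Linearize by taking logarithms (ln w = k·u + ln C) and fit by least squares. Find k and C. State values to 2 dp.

Let Y = ln w. Fitting Y = k·u + ln C by least squares:
AᵀA = [[54.0000, 10.0000]; [10.0000, 4]], rhs = [57.7793, 14.5117]ᵀ  (here Σu = 10.0000, Σ(u)² = 54.0000, Σln w = 14.5117, Σu·ln w = 57.7793).
Δ = 54.0000·4 − (10.0000)² = 116.0000; k = (57.7793·4 − 10.0000·14.5117)/116.0000 = 0.74138, ln C = (54.0000·14.5117 − 10.0000·57.7793)/116.0000 = 1.77449, so C = exp(1.77449) = 5.89730.

k = 0.74, C = 5.90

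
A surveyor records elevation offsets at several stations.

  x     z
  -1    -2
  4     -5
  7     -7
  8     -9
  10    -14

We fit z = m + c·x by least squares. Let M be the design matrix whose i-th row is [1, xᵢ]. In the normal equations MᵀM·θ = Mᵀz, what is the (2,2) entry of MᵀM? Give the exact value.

230

Row 2 ↔ basis x, column 2 ↔ basis x, so (MᵀM)_{2,2} = Σᵢ (x)·(x) = (-1)·(-1) + (4)·(4) + (7)·(7) + (8)·(8) + (10)·(10) = 230.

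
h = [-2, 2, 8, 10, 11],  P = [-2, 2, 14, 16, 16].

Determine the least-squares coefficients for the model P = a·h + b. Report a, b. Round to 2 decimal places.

a = 1.52, b = 0.41

Compute the Gram sums: Σh·h = 293, Σh = 29, Σ1 = 5.
For MᵀP: Σh·P = 456, ΣP = 46.
det = 293·5 − 29² = 624.
a = (456·5 − 29·46)/624 = 473/312; b = (293·46 − 29·456)/624 = 127/312.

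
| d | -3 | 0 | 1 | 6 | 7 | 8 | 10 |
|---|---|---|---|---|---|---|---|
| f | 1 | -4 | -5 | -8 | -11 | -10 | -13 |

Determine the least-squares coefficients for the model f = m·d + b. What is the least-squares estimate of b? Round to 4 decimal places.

b = -3.0895

The normal system MᵀM·[m, b]ᵀ = Mᵀf is [[259, 29]; [29, 7]]·[m, b]ᵀ = [-343, -50]ᵀ.
Eliminating b: 7·(row 1) − 29·(row 2) gives 972·m = 7·(-343) − 29·(-50) = -951, so m = -317/324.
Then b = ((-50) − 29·(-317/324))/7 = -1001/324.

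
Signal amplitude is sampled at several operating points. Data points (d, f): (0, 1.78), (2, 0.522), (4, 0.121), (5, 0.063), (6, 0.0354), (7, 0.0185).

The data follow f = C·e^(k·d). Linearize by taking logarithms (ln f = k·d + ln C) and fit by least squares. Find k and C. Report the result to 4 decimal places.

k = -0.6595, C = 1.8061

Let Y = ln f. Fitting Y = k·d + ln C by least squares:
XᵀX = [[130.0000, 24.0000]; [24.0000, 6]], rhs = [-71.5473, -12.2811]ᵀ  (here Σd = 24.0000, Σ(d)² = 130.0000, Σln f = -12.2811, Σd·ln f = -71.5473).
Solving (det = 204.0000): k = -0.65950, ln C = 0.59114, so C = exp(0.59114) = 1.80606.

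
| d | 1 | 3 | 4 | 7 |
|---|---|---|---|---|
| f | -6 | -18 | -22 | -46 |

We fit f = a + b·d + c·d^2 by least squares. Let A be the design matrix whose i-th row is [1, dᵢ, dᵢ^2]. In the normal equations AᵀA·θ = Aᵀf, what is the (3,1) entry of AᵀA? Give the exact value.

75

Row 3 ↔ basis d^2, column 1 ↔ basis 1, so (AᵀA)_{3,1} = Σᵢ d^2 = (1)·(1) + (9)·(1) + (16)·(1) + (49)·(1) = 75.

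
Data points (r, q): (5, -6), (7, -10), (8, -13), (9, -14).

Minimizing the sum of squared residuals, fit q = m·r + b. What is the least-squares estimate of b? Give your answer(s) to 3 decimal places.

Setting ∂/∂m … = 0 gives: 219·m + 29·b = -330;  29·m + 4·b = -43.
(Σr·r = 219, Σr = 29, Σ1 = 4, Σr·q = -330, Σq = -43.)
Eliminating b: 4·(row 1) − 29·(row 2) gives 35·m = 4·(-330) − 29·(-43) = -73, so m = -73/35.
Then b = ((-43) − 29·(-73/35))/4 = 153/35.

b = 4.371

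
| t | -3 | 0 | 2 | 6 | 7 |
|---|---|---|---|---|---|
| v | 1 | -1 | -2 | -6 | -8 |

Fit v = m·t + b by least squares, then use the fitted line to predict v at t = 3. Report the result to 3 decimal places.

v̂ = -3.725

Setting ∂/∂m … = 0 gives: 98·m + 12·b = -99;  12·m + 5·b = -16.
Δ = 98·5 − 12² = 346.
m = ((-99)·5 − 12·(-16))/346 = -303/346; b = (98·(-16) − 12·(-99))/346 = -190/173.
At t = 3: v̂ = (-303/346)·(3) + (-190/173)·(1) = -1289/346.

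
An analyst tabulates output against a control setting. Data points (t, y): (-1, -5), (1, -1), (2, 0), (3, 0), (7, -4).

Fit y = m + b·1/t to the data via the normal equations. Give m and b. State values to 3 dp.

Setting ∂/∂m … = 0 gives: 5·m + (41/42)·b = -10;  (41/42)·m + (4201/1764)·b = 24/7.
(Σ1 = 5, Σ1/t = 41/42, Σ1/t·1/t = 4201/1764, Σy = -10, Σ1/t·y = 24/7.)
det = 5·(4201/1764) − (41/42)² = 4831/441.
m = ((-10)·(4201/1764) − (41/42)·(24/7))/(4831/441) = -23957/9662; b = (5·(24/7) − (41/42)·(-10))/(4831/441) = 11865/4831.

m = -2.480, b = 2.456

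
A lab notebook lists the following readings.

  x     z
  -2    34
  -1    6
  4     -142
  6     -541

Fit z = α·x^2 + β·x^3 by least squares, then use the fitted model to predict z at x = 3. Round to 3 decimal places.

ẑ = -54.006

Compute the Gram sums: Σx^2·x^2 = 1569, Σx^2·x^3 = 8767, Σx^3·x^3 = 50817.
And Σx^2·z = -21606, Σx^3·z = -126222.
Δ = 1569·50817 − 8767² = 2871584.
α = ((-21606)·50817 − 8767·(-126222))/2871584 = 2159043/717896; β = (1569·(-126222) − 8767·(-21606))/2871584 = -2155629/717896.
At x = 3: ẑ = (2159043/717896)·(9) + (-2155629/717896)·(27) = -9692649/179474.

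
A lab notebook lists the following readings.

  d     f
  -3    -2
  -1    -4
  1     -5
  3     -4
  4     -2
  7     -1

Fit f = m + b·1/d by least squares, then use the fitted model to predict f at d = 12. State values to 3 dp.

Compute the Gram sums: Σ1 = 6, Σ1/d = 11/28, Σ1/d·1/d = 16265/7056.
For Mᵀf: Σf = -18, Σ1/d·f = -97/42.
MᵀM·[m, b]ᵀ = Mᵀf becomes [[6, 11/28]; [11/28, 16265/7056]]·[m, b]ᵀ = [-18, -97/42]ᵀ.
Eliminating b: (16265/7056)·(row 1) − (11/28)·(row 2) gives (32167/2352)·m = (16265/7056)·(-18) − (11/28)·(-97/42) = -5966/147, so m = -5024/1693.
Then b = ((-97/42) − (11/28)·(-5024/1693))/(16265/7056) = -840/1693.
At d = 12: f̂ = (-5024/1693)·(1) + (-840/1693)·(1/12) = -5094/1693.

f̂ = -3.009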